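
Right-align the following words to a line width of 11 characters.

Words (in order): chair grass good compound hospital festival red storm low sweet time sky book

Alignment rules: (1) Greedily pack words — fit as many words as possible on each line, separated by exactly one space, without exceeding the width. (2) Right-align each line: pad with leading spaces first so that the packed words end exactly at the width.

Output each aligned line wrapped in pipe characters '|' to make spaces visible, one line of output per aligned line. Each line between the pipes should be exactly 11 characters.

Line 1: ['chair', 'grass'] (min_width=11, slack=0)
Line 2: ['good'] (min_width=4, slack=7)
Line 3: ['compound'] (min_width=8, slack=3)
Line 4: ['hospital'] (min_width=8, slack=3)
Line 5: ['festival'] (min_width=8, slack=3)
Line 6: ['red', 'storm'] (min_width=9, slack=2)
Line 7: ['low', 'sweet'] (min_width=9, slack=2)
Line 8: ['time', 'sky'] (min_width=8, slack=3)
Line 9: ['book'] (min_width=4, slack=7)

Answer: |chair grass|
|       good|
|   compound|
|   hospital|
|   festival|
|  red storm|
|  low sweet|
|   time sky|
|       book|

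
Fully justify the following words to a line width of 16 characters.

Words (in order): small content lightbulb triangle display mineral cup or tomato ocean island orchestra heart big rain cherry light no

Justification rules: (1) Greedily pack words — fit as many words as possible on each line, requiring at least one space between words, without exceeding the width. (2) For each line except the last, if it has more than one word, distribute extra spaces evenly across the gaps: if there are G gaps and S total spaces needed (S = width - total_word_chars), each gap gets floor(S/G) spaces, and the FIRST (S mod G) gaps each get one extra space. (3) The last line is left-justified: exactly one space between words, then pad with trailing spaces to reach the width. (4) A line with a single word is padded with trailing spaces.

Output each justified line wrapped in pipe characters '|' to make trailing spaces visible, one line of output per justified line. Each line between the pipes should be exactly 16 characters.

Answer: |small    content|
|lightbulb       |
|triangle display|
|mineral  cup  or|
|tomato     ocean|
|island orchestra|
|heart  big  rain|
|cherry light no |

Derivation:
Line 1: ['small', 'content'] (min_width=13, slack=3)
Line 2: ['lightbulb'] (min_width=9, slack=7)
Line 3: ['triangle', 'display'] (min_width=16, slack=0)
Line 4: ['mineral', 'cup', 'or'] (min_width=14, slack=2)
Line 5: ['tomato', 'ocean'] (min_width=12, slack=4)
Line 6: ['island', 'orchestra'] (min_width=16, slack=0)
Line 7: ['heart', 'big', 'rain'] (min_width=14, slack=2)
Line 8: ['cherry', 'light', 'no'] (min_width=15, slack=1)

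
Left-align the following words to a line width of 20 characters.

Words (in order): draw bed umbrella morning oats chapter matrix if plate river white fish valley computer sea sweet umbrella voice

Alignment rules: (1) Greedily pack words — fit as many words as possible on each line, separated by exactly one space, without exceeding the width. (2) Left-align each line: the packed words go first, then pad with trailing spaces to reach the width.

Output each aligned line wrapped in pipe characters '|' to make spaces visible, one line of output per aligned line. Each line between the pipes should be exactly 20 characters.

Line 1: ['draw', 'bed', 'umbrella'] (min_width=17, slack=3)
Line 2: ['morning', 'oats', 'chapter'] (min_width=20, slack=0)
Line 3: ['matrix', 'if', 'plate'] (min_width=15, slack=5)
Line 4: ['river', 'white', 'fish'] (min_width=16, slack=4)
Line 5: ['valley', 'computer', 'sea'] (min_width=19, slack=1)
Line 6: ['sweet', 'umbrella', 'voice'] (min_width=20, slack=0)

Answer: |draw bed umbrella   |
|morning oats chapter|
|matrix if plate     |
|river white fish    |
|valley computer sea |
|sweet umbrella voice|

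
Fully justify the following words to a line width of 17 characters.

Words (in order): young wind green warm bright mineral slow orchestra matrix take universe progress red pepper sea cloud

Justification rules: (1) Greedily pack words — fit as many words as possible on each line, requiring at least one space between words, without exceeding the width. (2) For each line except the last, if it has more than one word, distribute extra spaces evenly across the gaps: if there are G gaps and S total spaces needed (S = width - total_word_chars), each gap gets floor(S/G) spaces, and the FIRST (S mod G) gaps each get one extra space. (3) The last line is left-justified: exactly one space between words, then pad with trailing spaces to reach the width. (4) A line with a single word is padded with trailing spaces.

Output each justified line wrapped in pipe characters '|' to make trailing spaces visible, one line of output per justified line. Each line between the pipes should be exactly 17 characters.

Answer: |young  wind green|
|warm       bright|
|mineral      slow|
|orchestra  matrix|
|take     universe|
|progress      red|
|pepper sea cloud |

Derivation:
Line 1: ['young', 'wind', 'green'] (min_width=16, slack=1)
Line 2: ['warm', 'bright'] (min_width=11, slack=6)
Line 3: ['mineral', 'slow'] (min_width=12, slack=5)
Line 4: ['orchestra', 'matrix'] (min_width=16, slack=1)
Line 5: ['take', 'universe'] (min_width=13, slack=4)
Line 6: ['progress', 'red'] (min_width=12, slack=5)
Line 7: ['pepper', 'sea', 'cloud'] (min_width=16, slack=1)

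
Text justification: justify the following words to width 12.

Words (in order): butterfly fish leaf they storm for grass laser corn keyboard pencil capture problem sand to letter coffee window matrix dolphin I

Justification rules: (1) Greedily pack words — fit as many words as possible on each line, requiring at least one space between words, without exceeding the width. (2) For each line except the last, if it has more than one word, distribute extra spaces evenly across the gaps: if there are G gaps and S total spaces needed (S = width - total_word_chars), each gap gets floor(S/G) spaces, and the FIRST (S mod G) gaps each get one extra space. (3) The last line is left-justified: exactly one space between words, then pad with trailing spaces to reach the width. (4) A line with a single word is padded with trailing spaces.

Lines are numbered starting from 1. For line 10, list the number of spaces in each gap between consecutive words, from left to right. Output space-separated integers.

Answer: 4

Derivation:
Line 1: ['butterfly'] (min_width=9, slack=3)
Line 2: ['fish', 'leaf'] (min_width=9, slack=3)
Line 3: ['they', 'storm'] (min_width=10, slack=2)
Line 4: ['for', 'grass'] (min_width=9, slack=3)
Line 5: ['laser', 'corn'] (min_width=10, slack=2)
Line 6: ['keyboard'] (min_width=8, slack=4)
Line 7: ['pencil'] (min_width=6, slack=6)
Line 8: ['capture'] (min_width=7, slack=5)
Line 9: ['problem', 'sand'] (min_width=12, slack=0)
Line 10: ['to', 'letter'] (min_width=9, slack=3)
Line 11: ['coffee'] (min_width=6, slack=6)
Line 12: ['window'] (min_width=6, slack=6)
Line 13: ['matrix'] (min_width=6, slack=6)
Line 14: ['dolphin', 'I'] (min_width=9, slack=3)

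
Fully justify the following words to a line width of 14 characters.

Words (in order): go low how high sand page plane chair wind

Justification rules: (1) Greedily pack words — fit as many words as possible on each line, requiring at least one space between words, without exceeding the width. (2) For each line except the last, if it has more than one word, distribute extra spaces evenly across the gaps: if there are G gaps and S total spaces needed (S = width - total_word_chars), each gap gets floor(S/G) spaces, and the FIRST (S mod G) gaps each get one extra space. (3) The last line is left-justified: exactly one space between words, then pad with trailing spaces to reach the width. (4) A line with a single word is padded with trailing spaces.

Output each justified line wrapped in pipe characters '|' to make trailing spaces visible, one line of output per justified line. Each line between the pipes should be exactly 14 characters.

Line 1: ['go', 'low', 'how'] (min_width=10, slack=4)
Line 2: ['high', 'sand', 'page'] (min_width=14, slack=0)
Line 3: ['plane', 'chair'] (min_width=11, slack=3)
Line 4: ['wind'] (min_width=4, slack=10)

Answer: |go   low   how|
|high sand page|
|plane    chair|
|wind          |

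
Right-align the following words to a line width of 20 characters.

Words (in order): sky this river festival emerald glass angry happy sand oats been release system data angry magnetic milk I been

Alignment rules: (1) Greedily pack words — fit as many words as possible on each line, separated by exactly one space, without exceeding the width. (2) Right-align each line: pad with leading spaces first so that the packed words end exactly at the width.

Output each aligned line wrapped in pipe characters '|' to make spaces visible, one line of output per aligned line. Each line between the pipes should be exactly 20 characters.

Answer: |      sky this river|
|    festival emerald|
|   glass angry happy|
|      sand oats been|
| release system data|
| angry magnetic milk|
|              I been|

Derivation:
Line 1: ['sky', 'this', 'river'] (min_width=14, slack=6)
Line 2: ['festival', 'emerald'] (min_width=16, slack=4)
Line 3: ['glass', 'angry', 'happy'] (min_width=17, slack=3)
Line 4: ['sand', 'oats', 'been'] (min_width=14, slack=6)
Line 5: ['release', 'system', 'data'] (min_width=19, slack=1)
Line 6: ['angry', 'magnetic', 'milk'] (min_width=19, slack=1)
Line 7: ['I', 'been'] (min_width=6, slack=14)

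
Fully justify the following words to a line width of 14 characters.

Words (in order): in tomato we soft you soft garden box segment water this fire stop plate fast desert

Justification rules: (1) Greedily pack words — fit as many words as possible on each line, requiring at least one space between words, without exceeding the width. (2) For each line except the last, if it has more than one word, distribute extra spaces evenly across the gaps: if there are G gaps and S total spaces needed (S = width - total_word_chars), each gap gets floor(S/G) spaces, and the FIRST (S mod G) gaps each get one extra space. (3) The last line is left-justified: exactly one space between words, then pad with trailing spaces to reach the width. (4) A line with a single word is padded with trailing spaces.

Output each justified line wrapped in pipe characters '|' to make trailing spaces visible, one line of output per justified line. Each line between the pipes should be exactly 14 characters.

Line 1: ['in', 'tomato', 'we'] (min_width=12, slack=2)
Line 2: ['soft', 'you', 'soft'] (min_width=13, slack=1)
Line 3: ['garden', 'box'] (min_width=10, slack=4)
Line 4: ['segment', 'water'] (min_width=13, slack=1)
Line 5: ['this', 'fire', 'stop'] (min_width=14, slack=0)
Line 6: ['plate', 'fast'] (min_width=10, slack=4)
Line 7: ['desert'] (min_width=6, slack=8)

Answer: |in  tomato  we|
|soft  you soft|
|garden     box|
|segment  water|
|this fire stop|
|plate     fast|
|desert        |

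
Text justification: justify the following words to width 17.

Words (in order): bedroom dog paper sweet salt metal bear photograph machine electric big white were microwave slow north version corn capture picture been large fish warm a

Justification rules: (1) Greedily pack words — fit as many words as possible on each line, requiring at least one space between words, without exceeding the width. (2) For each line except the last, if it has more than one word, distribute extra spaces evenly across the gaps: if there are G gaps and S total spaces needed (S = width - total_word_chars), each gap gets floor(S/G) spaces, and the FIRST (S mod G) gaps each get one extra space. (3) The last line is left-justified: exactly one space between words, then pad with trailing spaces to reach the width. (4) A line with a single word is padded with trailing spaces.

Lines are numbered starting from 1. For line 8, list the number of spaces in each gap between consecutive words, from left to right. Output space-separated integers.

Answer: 6

Derivation:
Line 1: ['bedroom', 'dog', 'paper'] (min_width=17, slack=0)
Line 2: ['sweet', 'salt', 'metal'] (min_width=16, slack=1)
Line 3: ['bear', 'photograph'] (min_width=15, slack=2)
Line 4: ['machine', 'electric'] (min_width=16, slack=1)
Line 5: ['big', 'white', 'were'] (min_width=14, slack=3)
Line 6: ['microwave', 'slow'] (min_width=14, slack=3)
Line 7: ['north', 'version'] (min_width=13, slack=4)
Line 8: ['corn', 'capture'] (min_width=12, slack=5)
Line 9: ['picture', 'been'] (min_width=12, slack=5)
Line 10: ['large', 'fish', 'warm', 'a'] (min_width=17, slack=0)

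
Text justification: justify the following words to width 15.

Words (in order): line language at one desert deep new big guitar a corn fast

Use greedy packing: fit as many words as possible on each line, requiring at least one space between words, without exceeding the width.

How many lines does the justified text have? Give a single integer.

Answer: 5

Derivation:
Line 1: ['line', 'language'] (min_width=13, slack=2)
Line 2: ['at', 'one', 'desert'] (min_width=13, slack=2)
Line 3: ['deep', 'new', 'big'] (min_width=12, slack=3)
Line 4: ['guitar', 'a', 'corn'] (min_width=13, slack=2)
Line 5: ['fast'] (min_width=4, slack=11)
Total lines: 5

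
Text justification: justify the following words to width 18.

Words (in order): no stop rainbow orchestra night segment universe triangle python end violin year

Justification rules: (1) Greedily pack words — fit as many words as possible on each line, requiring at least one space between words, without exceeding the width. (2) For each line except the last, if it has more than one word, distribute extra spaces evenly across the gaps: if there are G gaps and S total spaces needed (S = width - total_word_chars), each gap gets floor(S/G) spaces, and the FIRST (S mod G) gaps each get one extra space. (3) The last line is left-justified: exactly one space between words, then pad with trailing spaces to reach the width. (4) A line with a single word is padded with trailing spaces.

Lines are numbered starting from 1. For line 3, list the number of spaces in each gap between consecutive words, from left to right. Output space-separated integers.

Line 1: ['no', 'stop', 'rainbow'] (min_width=15, slack=3)
Line 2: ['orchestra', 'night'] (min_width=15, slack=3)
Line 3: ['segment', 'universe'] (min_width=16, slack=2)
Line 4: ['triangle', 'python'] (min_width=15, slack=3)
Line 5: ['end', 'violin', 'year'] (min_width=15, slack=3)

Answer: 3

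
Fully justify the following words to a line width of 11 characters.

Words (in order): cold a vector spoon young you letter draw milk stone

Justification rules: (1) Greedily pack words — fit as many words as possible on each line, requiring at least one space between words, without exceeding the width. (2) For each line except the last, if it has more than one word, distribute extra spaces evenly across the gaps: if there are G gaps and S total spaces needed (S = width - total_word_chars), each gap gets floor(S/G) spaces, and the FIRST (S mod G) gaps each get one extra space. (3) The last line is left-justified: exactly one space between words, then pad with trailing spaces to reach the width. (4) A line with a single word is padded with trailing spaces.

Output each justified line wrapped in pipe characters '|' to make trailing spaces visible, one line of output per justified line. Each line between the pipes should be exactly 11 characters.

Answer: |cold      a|
|vector     |
|spoon young|
|you  letter|
|draw   milk|
|stone      |

Derivation:
Line 1: ['cold', 'a'] (min_width=6, slack=5)
Line 2: ['vector'] (min_width=6, slack=5)
Line 3: ['spoon', 'young'] (min_width=11, slack=0)
Line 4: ['you', 'letter'] (min_width=10, slack=1)
Line 5: ['draw', 'milk'] (min_width=9, slack=2)
Line 6: ['stone'] (min_width=5, slack=6)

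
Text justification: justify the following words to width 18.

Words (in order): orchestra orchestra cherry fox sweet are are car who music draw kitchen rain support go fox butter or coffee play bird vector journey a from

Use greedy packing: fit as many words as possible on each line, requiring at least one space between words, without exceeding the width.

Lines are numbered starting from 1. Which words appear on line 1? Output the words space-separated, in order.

Line 1: ['orchestra'] (min_width=9, slack=9)
Line 2: ['orchestra', 'cherry'] (min_width=16, slack=2)
Line 3: ['fox', 'sweet', 'are', 'are'] (min_width=17, slack=1)
Line 4: ['car', 'who', 'music', 'draw'] (min_width=18, slack=0)
Line 5: ['kitchen', 'rain'] (min_width=12, slack=6)
Line 6: ['support', 'go', 'fox'] (min_width=14, slack=4)
Line 7: ['butter', 'or', 'coffee'] (min_width=16, slack=2)
Line 8: ['play', 'bird', 'vector'] (min_width=16, slack=2)
Line 9: ['journey', 'a', 'from'] (min_width=14, slack=4)

Answer: orchestra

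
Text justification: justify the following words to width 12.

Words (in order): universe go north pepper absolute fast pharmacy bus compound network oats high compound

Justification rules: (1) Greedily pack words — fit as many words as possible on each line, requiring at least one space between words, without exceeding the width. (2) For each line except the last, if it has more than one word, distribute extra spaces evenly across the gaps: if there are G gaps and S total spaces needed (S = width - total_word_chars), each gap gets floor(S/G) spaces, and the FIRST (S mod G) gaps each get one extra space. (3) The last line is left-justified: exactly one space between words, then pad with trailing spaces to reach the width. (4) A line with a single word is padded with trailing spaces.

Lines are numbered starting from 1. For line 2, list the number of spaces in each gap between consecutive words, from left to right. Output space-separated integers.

Line 1: ['universe', 'go'] (min_width=11, slack=1)
Line 2: ['north', 'pepper'] (min_width=12, slack=0)
Line 3: ['absolute'] (min_width=8, slack=4)
Line 4: ['fast'] (min_width=4, slack=8)
Line 5: ['pharmacy', 'bus'] (min_width=12, slack=0)
Line 6: ['compound'] (min_width=8, slack=4)
Line 7: ['network', 'oats'] (min_width=12, slack=0)
Line 8: ['high'] (min_width=4, slack=8)
Line 9: ['compound'] (min_width=8, slack=4)

Answer: 1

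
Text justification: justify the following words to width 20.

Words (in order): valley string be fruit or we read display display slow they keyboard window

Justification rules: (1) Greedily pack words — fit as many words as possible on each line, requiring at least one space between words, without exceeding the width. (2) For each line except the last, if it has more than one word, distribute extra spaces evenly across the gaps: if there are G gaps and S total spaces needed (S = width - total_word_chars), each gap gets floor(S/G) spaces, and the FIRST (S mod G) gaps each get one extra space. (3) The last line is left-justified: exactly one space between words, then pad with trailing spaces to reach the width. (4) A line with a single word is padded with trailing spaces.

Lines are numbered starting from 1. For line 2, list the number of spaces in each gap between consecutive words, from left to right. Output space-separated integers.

Answer: 3 2 2

Derivation:
Line 1: ['valley', 'string', 'be'] (min_width=16, slack=4)
Line 2: ['fruit', 'or', 'we', 'read'] (min_width=16, slack=4)
Line 3: ['display', 'display', 'slow'] (min_width=20, slack=0)
Line 4: ['they', 'keyboard', 'window'] (min_width=20, slack=0)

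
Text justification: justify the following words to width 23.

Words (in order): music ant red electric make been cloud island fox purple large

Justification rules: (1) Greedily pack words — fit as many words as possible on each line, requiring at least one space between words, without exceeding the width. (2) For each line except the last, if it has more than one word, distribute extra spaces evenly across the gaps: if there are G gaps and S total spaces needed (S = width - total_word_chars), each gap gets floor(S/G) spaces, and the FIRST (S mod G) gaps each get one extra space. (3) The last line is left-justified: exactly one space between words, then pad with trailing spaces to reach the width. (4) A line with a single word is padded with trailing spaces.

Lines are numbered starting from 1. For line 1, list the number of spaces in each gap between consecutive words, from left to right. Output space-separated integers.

Answer: 2 1 1

Derivation:
Line 1: ['music', 'ant', 'red', 'electric'] (min_width=22, slack=1)
Line 2: ['make', 'been', 'cloud', 'island'] (min_width=22, slack=1)
Line 3: ['fox', 'purple', 'large'] (min_width=16, slack=7)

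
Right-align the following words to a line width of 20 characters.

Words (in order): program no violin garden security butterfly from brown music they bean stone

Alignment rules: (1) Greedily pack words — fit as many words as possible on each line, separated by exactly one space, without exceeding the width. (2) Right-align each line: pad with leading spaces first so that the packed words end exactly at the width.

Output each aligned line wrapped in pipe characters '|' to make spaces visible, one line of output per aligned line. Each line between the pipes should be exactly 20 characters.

Answer: |   program no violin|
|     garden security|
|butterfly from brown|
|     music they bean|
|               stone|

Derivation:
Line 1: ['program', 'no', 'violin'] (min_width=17, slack=3)
Line 2: ['garden', 'security'] (min_width=15, slack=5)
Line 3: ['butterfly', 'from', 'brown'] (min_width=20, slack=0)
Line 4: ['music', 'they', 'bean'] (min_width=15, slack=5)
Line 5: ['stone'] (min_width=5, slack=15)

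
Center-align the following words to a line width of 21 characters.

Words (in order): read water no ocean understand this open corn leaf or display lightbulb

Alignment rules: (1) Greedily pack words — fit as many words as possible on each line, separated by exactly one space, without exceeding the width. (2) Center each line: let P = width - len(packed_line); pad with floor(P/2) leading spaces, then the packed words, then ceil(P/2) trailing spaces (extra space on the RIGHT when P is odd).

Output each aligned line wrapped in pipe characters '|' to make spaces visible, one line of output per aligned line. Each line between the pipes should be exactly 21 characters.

Line 1: ['read', 'water', 'no', 'ocean'] (min_width=19, slack=2)
Line 2: ['understand', 'this', 'open'] (min_width=20, slack=1)
Line 3: ['corn', 'leaf', 'or', 'display'] (min_width=20, slack=1)
Line 4: ['lightbulb'] (min_width=9, slack=12)

Answer: | read water no ocean |
|understand this open |
|corn leaf or display |
|      lightbulb      |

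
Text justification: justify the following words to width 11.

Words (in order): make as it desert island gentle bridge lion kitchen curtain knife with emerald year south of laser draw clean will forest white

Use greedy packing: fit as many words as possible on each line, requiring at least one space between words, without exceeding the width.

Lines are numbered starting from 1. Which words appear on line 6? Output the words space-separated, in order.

Line 1: ['make', 'as', 'it'] (min_width=10, slack=1)
Line 2: ['desert'] (min_width=6, slack=5)
Line 3: ['island'] (min_width=6, slack=5)
Line 4: ['gentle'] (min_width=6, slack=5)
Line 5: ['bridge', 'lion'] (min_width=11, slack=0)
Line 6: ['kitchen'] (min_width=7, slack=4)
Line 7: ['curtain'] (min_width=7, slack=4)
Line 8: ['knife', 'with'] (min_width=10, slack=1)
Line 9: ['emerald'] (min_width=7, slack=4)
Line 10: ['year', 'south'] (min_width=10, slack=1)
Line 11: ['of', 'laser'] (min_width=8, slack=3)
Line 12: ['draw', 'clean'] (min_width=10, slack=1)
Line 13: ['will', 'forest'] (min_width=11, slack=0)
Line 14: ['white'] (min_width=5, slack=6)

Answer: kitchen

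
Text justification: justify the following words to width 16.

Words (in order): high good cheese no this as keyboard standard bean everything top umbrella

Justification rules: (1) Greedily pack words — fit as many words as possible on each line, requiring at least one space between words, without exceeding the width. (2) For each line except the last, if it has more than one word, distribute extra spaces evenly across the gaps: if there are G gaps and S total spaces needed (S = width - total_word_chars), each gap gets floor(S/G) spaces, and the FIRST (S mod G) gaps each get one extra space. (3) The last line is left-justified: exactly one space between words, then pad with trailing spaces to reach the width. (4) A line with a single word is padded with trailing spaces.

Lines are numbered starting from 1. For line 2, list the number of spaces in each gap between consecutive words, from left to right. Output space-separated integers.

Answer: 4 4

Derivation:
Line 1: ['high', 'good', 'cheese'] (min_width=16, slack=0)
Line 2: ['no', 'this', 'as'] (min_width=10, slack=6)
Line 3: ['keyboard'] (min_width=8, slack=8)
Line 4: ['standard', 'bean'] (min_width=13, slack=3)
Line 5: ['everything', 'top'] (min_width=14, slack=2)
Line 6: ['umbrella'] (min_width=8, slack=8)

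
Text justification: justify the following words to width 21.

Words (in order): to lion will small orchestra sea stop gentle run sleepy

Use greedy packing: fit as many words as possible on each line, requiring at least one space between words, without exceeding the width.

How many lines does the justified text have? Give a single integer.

Answer: 3

Derivation:
Line 1: ['to', 'lion', 'will', 'small'] (min_width=18, slack=3)
Line 2: ['orchestra', 'sea', 'stop'] (min_width=18, slack=3)
Line 3: ['gentle', 'run', 'sleepy'] (min_width=17, slack=4)
Total lines: 3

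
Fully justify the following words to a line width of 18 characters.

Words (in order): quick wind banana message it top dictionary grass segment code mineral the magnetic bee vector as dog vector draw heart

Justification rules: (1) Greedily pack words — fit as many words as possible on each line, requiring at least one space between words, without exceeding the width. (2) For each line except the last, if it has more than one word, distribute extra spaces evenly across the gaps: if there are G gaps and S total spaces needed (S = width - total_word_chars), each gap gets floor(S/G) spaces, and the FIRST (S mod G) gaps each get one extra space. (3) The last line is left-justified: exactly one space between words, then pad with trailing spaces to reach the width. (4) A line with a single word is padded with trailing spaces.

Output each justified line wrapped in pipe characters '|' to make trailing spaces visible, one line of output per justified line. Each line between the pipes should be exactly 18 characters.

Line 1: ['quick', 'wind', 'banana'] (min_width=17, slack=1)
Line 2: ['message', 'it', 'top'] (min_width=14, slack=4)
Line 3: ['dictionary', 'grass'] (min_width=16, slack=2)
Line 4: ['segment', 'code'] (min_width=12, slack=6)
Line 5: ['mineral', 'the'] (min_width=11, slack=7)
Line 6: ['magnetic', 'bee'] (min_width=12, slack=6)
Line 7: ['vector', 'as', 'dog'] (min_width=13, slack=5)
Line 8: ['vector', 'draw', 'heart'] (min_width=17, slack=1)

Answer: |quick  wind banana|
|message   it   top|
|dictionary   grass|
|segment       code|
|mineral        the|
|magnetic       bee|
|vector    as   dog|
|vector draw heart |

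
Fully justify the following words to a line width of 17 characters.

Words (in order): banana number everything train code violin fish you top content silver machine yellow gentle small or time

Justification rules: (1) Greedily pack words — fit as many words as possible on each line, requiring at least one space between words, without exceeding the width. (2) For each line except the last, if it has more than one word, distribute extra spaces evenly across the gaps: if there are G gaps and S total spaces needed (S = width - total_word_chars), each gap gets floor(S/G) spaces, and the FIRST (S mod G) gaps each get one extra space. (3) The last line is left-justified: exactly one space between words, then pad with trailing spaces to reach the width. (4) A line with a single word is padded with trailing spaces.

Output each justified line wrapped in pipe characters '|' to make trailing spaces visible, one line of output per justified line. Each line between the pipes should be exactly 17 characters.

Answer: |banana     number|
|everything  train|
|code  violin fish|
|you  top  content|
|silver    machine|
|yellow     gentle|
|small or time    |

Derivation:
Line 1: ['banana', 'number'] (min_width=13, slack=4)
Line 2: ['everything', 'train'] (min_width=16, slack=1)
Line 3: ['code', 'violin', 'fish'] (min_width=16, slack=1)
Line 4: ['you', 'top', 'content'] (min_width=15, slack=2)
Line 5: ['silver', 'machine'] (min_width=14, slack=3)
Line 6: ['yellow', 'gentle'] (min_width=13, slack=4)
Line 7: ['small', 'or', 'time'] (min_width=13, slack=4)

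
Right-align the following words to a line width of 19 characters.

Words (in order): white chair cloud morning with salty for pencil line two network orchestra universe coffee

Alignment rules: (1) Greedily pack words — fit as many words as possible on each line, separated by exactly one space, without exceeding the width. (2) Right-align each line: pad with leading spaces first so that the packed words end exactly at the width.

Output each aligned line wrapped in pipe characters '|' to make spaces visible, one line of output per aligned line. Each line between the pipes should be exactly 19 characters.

Line 1: ['white', 'chair', 'cloud'] (min_width=17, slack=2)
Line 2: ['morning', 'with', 'salty'] (min_width=18, slack=1)
Line 3: ['for', 'pencil', 'line', 'two'] (min_width=19, slack=0)
Line 4: ['network', 'orchestra'] (min_width=17, slack=2)
Line 5: ['universe', 'coffee'] (min_width=15, slack=4)

Answer: |  white chair cloud|
| morning with salty|
|for pencil line two|
|  network orchestra|
|    universe coffee|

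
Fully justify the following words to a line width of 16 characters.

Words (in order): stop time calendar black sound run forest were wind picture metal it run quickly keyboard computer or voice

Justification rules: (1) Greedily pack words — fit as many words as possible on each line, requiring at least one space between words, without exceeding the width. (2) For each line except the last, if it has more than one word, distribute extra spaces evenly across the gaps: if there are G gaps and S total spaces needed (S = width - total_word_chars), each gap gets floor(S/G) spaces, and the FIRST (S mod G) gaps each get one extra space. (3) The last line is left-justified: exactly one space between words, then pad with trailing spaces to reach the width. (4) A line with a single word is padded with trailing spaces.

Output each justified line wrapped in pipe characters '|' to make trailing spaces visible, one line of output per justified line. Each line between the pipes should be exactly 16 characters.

Line 1: ['stop', 'time'] (min_width=9, slack=7)
Line 2: ['calendar', 'black'] (min_width=14, slack=2)
Line 3: ['sound', 'run', 'forest'] (min_width=16, slack=0)
Line 4: ['were', 'wind'] (min_width=9, slack=7)
Line 5: ['picture', 'metal', 'it'] (min_width=16, slack=0)
Line 6: ['run', 'quickly'] (min_width=11, slack=5)
Line 7: ['keyboard'] (min_width=8, slack=8)
Line 8: ['computer', 'or'] (min_width=11, slack=5)
Line 9: ['voice'] (min_width=5, slack=11)

Answer: |stop        time|
|calendar   black|
|sound run forest|
|were        wind|
|picture metal it|
|run      quickly|
|keyboard        |
|computer      or|
|voice           |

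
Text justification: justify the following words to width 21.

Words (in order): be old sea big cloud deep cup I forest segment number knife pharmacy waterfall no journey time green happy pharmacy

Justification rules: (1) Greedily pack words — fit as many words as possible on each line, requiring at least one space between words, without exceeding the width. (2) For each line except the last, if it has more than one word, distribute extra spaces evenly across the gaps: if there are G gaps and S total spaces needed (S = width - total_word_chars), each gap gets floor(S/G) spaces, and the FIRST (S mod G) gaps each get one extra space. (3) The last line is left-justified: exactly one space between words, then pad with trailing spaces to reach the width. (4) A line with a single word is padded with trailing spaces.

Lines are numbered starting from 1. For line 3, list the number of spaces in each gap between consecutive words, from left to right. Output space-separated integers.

Line 1: ['be', 'old', 'sea', 'big', 'cloud'] (min_width=20, slack=1)
Line 2: ['deep', 'cup', 'I', 'forest'] (min_width=17, slack=4)
Line 3: ['segment', 'number', 'knife'] (min_width=20, slack=1)
Line 4: ['pharmacy', 'waterfall', 'no'] (min_width=21, slack=0)
Line 5: ['journey', 'time', 'green'] (min_width=18, slack=3)
Line 6: ['happy', 'pharmacy'] (min_width=14, slack=7)

Answer: 2 1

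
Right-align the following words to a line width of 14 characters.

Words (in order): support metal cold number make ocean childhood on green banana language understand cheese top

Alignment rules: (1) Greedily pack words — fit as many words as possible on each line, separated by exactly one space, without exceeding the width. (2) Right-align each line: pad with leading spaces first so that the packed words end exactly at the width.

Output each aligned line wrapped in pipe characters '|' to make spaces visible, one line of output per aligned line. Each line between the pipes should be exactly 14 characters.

Answer: | support metal|
|   cold number|
|    make ocean|
|  childhood on|
|  green banana|
|      language|
|    understand|
|    cheese top|

Derivation:
Line 1: ['support', 'metal'] (min_width=13, slack=1)
Line 2: ['cold', 'number'] (min_width=11, slack=3)
Line 3: ['make', 'ocean'] (min_width=10, slack=4)
Line 4: ['childhood', 'on'] (min_width=12, slack=2)
Line 5: ['green', 'banana'] (min_width=12, slack=2)
Line 6: ['language'] (min_width=8, slack=6)
Line 7: ['understand'] (min_width=10, slack=4)
Line 8: ['cheese', 'top'] (min_width=10, slack=4)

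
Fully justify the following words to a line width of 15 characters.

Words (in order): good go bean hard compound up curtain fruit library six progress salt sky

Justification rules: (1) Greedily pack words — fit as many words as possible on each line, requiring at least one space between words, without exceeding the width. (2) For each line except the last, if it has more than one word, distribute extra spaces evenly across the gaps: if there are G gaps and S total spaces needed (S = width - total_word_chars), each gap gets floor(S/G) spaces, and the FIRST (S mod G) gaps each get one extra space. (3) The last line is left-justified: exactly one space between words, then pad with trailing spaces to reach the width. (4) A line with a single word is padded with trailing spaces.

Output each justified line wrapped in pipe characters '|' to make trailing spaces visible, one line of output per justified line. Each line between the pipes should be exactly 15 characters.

Answer: |good   go  bean|
|hard   compound|
|up      curtain|
|fruit   library|
|six    progress|
|salt sky       |

Derivation:
Line 1: ['good', 'go', 'bean'] (min_width=12, slack=3)
Line 2: ['hard', 'compound'] (min_width=13, slack=2)
Line 3: ['up', 'curtain'] (min_width=10, slack=5)
Line 4: ['fruit', 'library'] (min_width=13, slack=2)
Line 5: ['six', 'progress'] (min_width=12, slack=3)
Line 6: ['salt', 'sky'] (min_width=8, slack=7)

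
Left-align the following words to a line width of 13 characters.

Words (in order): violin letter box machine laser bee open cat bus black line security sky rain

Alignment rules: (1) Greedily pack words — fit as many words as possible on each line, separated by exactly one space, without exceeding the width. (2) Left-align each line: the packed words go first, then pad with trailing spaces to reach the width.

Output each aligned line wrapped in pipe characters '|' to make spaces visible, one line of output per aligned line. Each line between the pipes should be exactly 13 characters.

Answer: |violin letter|
|box machine  |
|laser bee    |
|open cat bus |
|black line   |
|security sky |
|rain         |

Derivation:
Line 1: ['violin', 'letter'] (min_width=13, slack=0)
Line 2: ['box', 'machine'] (min_width=11, slack=2)
Line 3: ['laser', 'bee'] (min_width=9, slack=4)
Line 4: ['open', 'cat', 'bus'] (min_width=12, slack=1)
Line 5: ['black', 'line'] (min_width=10, slack=3)
Line 6: ['security', 'sky'] (min_width=12, slack=1)
Line 7: ['rain'] (min_width=4, slack=9)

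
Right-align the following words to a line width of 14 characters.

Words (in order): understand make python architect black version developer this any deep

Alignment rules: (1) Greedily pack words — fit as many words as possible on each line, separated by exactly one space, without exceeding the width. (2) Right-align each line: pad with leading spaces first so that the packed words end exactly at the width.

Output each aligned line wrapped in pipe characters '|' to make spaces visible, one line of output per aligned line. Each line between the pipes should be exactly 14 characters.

Answer: |    understand|
|   make python|
|     architect|
| black version|
|developer this|
|      any deep|

Derivation:
Line 1: ['understand'] (min_width=10, slack=4)
Line 2: ['make', 'python'] (min_width=11, slack=3)
Line 3: ['architect'] (min_width=9, slack=5)
Line 4: ['black', 'version'] (min_width=13, slack=1)
Line 5: ['developer', 'this'] (min_width=14, slack=0)
Line 6: ['any', 'deep'] (min_width=8, slack=6)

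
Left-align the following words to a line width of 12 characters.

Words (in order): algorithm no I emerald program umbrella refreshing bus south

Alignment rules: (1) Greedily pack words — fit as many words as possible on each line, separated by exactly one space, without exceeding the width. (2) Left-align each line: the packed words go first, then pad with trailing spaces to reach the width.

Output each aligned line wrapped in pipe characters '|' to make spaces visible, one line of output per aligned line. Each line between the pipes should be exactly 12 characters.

Line 1: ['algorithm', 'no'] (min_width=12, slack=0)
Line 2: ['I', 'emerald'] (min_width=9, slack=3)
Line 3: ['program'] (min_width=7, slack=5)
Line 4: ['umbrella'] (min_width=8, slack=4)
Line 5: ['refreshing'] (min_width=10, slack=2)
Line 6: ['bus', 'south'] (min_width=9, slack=3)

Answer: |algorithm no|
|I emerald   |
|program     |
|umbrella    |
|refreshing  |
|bus south   |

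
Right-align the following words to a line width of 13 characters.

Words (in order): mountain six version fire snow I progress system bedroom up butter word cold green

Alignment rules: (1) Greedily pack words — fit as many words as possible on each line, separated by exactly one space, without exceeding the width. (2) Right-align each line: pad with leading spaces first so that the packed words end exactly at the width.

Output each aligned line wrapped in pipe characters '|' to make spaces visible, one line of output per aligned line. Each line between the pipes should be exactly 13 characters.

Line 1: ['mountain', 'six'] (min_width=12, slack=1)
Line 2: ['version', 'fire'] (min_width=12, slack=1)
Line 3: ['snow', 'I'] (min_width=6, slack=7)
Line 4: ['progress'] (min_width=8, slack=5)
Line 5: ['system'] (min_width=6, slack=7)
Line 6: ['bedroom', 'up'] (min_width=10, slack=3)
Line 7: ['butter', 'word'] (min_width=11, slack=2)
Line 8: ['cold', 'green'] (min_width=10, slack=3)

Answer: | mountain six|
| version fire|
|       snow I|
|     progress|
|       system|
|   bedroom up|
|  butter word|
|   cold green|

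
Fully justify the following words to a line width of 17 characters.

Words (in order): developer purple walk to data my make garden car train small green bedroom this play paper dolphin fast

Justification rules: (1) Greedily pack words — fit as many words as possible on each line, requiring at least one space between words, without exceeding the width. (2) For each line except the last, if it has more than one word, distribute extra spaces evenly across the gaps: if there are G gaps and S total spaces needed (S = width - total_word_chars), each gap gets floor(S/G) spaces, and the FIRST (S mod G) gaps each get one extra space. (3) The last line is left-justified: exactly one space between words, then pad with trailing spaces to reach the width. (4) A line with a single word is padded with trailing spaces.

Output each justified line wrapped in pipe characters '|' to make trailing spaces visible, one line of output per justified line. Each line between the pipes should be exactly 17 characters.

Answer: |developer  purple|
|walk  to  data my|
|make  garden  car|
|train small green|
|bedroom this play|
|paper     dolphin|
|fast             |

Derivation:
Line 1: ['developer', 'purple'] (min_width=16, slack=1)
Line 2: ['walk', 'to', 'data', 'my'] (min_width=15, slack=2)
Line 3: ['make', 'garden', 'car'] (min_width=15, slack=2)
Line 4: ['train', 'small', 'green'] (min_width=17, slack=0)
Line 5: ['bedroom', 'this', 'play'] (min_width=17, slack=0)
Line 6: ['paper', 'dolphin'] (min_width=13, slack=4)
Line 7: ['fast'] (min_width=4, slack=13)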